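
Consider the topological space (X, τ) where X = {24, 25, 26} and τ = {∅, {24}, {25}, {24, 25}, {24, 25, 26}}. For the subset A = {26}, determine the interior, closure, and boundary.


int(A) = ∅, cl(A) = {26}, ∂A = {26}.

Closed sets in (X, τ) are complements of opens:
  closed(X, τ) = {∅, {26}, {24, 26}, {25, 26}, {24, 25, 26}}.
int(A) = ⋃ {U ∈ τ : U ⊆ A}. Opens contained in A: ∅.
Taking the union of these: int(A) = ∅.
cl(A) = ⋂ {C closed : A ⊆ C}. Closed sets containing A: {26}, {24, 26}, {25, 26}, {24, 25, 26}.
Intersecting these: cl(A) = {26}.
∂A = cl(A) ∖ int(A) = {26} ∖ ∅ = {26}.


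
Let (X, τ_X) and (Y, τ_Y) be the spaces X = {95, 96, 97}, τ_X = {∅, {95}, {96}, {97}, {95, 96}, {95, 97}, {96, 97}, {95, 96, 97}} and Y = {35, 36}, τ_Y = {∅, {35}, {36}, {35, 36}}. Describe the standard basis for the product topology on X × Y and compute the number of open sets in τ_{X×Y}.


Basis B = {∅ × ∅, {95} × {35}, {95} × {36}, {96} × {35}, {96} × {36}, {97} × {35}, {97} × {36}, {95} × {35, 36}, {95, 96} × {35}, {95, 97} × {35}, {95, 96} × {36}, {95, 97} × {36}, {96} × {35, 36}, {96, 97} × {35}, {96, 97} × {36}, {97} × {35, 36}, {95, 96, 97} × {35}, {95, 96, 97} × {36}, {95, 96} × {35, 36}, {95, 97} × {35, 36}, {96, 97} × {35, 36}, {95, 96, 97} × {35, 36}}; |τ_{X×Y}| = 64.

Enumerate products U × V with U ∈ τ_X, V ∈ τ_Y (deduplicated):
  ∅ × ∅ = {} (∅)
  {95} × {35} = {(95,35)}
  {95} × {36} = {(95,36)}
  {96} × {35} = {(96,35)}
  {96} × {36} = {(96,36)}
  {97} × {35} = {(97,35)}
  {97} × {36} = {(97,36)}
  {95} × {35, 36} = {(95,35), (95,36)}
  {95, 96} × {35} = {(95,35), (96,35)}
  {95, 97} × {35} = {(95,35), (97,35)}
  {95, 96} × {36} = {(95,36), (96,36)}
  {95, 97} × {36} = {(95,36), (97,36)}
  {96} × {35, 36} = {(96,35), (96,36)}
  {96, 97} × {35} = {(96,35), (97,35)}
  {96, 97} × {36} = {(96,36), (97,36)}
  {97} × {35, 36} = {(97,35), (97,36)}
  {95, 96, 97} × {35} = {(95,35), (96,35), (97,35)}
  {95, 96, 97} × {36} = {(95,36), (96,36), (97,36)}
  {95, 96} × {35, 36} = {(95,35), (95,36), (96,35), (96,36)}
  {95, 97} × {35, 36} = {(95,35), (95,36), (97,35), (97,36)}
  {96, 97} × {35, 36} = {(96,35), (96,36), (97,35), (97,36)}
  {95, 96, 97} × {35, 36} = {(95,35), (95,36), (96,35), (96,36), (97,35), (97,36)}
These 22 distinct sets form the basis B.
Close under arbitrary unions to get τ_{X×Y}; counting gives |τ_{X×Y}| = 64.


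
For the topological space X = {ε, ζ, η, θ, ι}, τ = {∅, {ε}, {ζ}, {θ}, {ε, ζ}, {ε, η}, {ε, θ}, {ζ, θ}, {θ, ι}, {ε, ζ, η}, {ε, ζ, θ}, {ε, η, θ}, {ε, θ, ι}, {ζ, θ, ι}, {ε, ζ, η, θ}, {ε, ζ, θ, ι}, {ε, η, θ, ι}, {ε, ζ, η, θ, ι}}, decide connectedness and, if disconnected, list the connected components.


(X, τ) is disconnected; components = [{ζ}, {ε, η}, {θ, ι}].

Find clopen sets (U ∈ τ with X ∖ U ∈ τ):
  U = ∅, X ∖ U = {ε, ζ, η, θ, ι} — both open, so U is clopen.
  U = {ζ}, X ∖ U = {ε, η, θ, ι} — both open, so U is clopen.
  U = {ε, η}, X ∖ U = {ζ, θ, ι} — both open, so U is clopen.
  U = {θ, ι}, X ∖ U = {ε, ζ, η} — both open, so U is clopen.
  U = {ε, ζ, η}, X ∖ U = {θ, ι} — both open, so U is clopen.
  U = {ζ, θ, ι}, X ∖ U = {ε, η} — both open, so U is clopen.
  U = {ε, η, θ, ι}, X ∖ U = {ζ} — both open, so U is clopen.
  U = {ε, ζ, η, θ, ι}, X ∖ U = ∅ — both open, so U is clopen.
Nontrivial clopen(s) exist: e.g. {θ, ι}. So (X, τ) is disconnected.
Compute connected components by grouping points that agree on all clopens:
  component: {ζ}
  component: {ε, η}
  component: {θ, ι}


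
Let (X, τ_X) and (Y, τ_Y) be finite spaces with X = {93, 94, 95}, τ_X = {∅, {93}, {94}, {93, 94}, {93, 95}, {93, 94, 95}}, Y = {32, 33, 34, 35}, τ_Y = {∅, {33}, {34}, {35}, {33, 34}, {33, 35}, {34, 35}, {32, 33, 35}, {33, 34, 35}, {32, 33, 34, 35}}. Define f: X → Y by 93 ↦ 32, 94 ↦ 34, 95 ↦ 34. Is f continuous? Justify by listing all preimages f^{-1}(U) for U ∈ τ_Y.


f is NOT continuous.

Compute f^{-1}(U) for each U ∈ τ_Y:
  U = ∅: f^{-1}(U) = ∅ ∈ τ_X ✓.
  U = {33}: f^{-1}(U) = ∅ ∈ τ_X ✓.
  U = {34}: f^{-1}(U) = {94, 95} ∉ τ_X ✗.
  U = {35}: f^{-1}(U) = ∅ ∈ τ_X ✓.
  U = {33, 34}: f^{-1}(U) = {94, 95} ∉ τ_X ✗.
  U = {33, 35}: f^{-1}(U) = ∅ ∈ τ_X ✓.
  U = {34, 35}: f^{-1}(U) = {94, 95} ∉ τ_X ✗.
  U = {32, 33, 35}: f^{-1}(U) = {93} ∈ τ_X ✓.
  U = {33, 34, 35}: f^{-1}(U) = {94, 95} ∉ τ_X ✗.
  U = {32, 33, 34, 35}: f^{-1}(U) = {93, 94, 95} ∈ τ_X ✓.
Found U = {34} with f^{-1}(U) = {94, 95} not in τ_X. Therefore f is NOT continuous.


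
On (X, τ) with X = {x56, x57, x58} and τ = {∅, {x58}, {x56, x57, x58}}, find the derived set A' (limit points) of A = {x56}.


A' = {x57}

For each x ∈ X, list the open sets U ∈ τ with x ∈ U, then check whether U ∩ (A ∖ {x}) ≠ ∅ for every such U.
  x = x56: open {x56, x57, x58} ∋ x has {x56, x57, x58} ∩ (A ∖ {x56}) = ∅, so x is NOT a limit point.
  x = x57: opens ∋ x are {x56, x57, x58}; each meets A ∖ {x57}, so x IS a limit point.
  x = x58: open {x58} ∋ x has {x58} ∩ (A ∖ {x58}) = ∅, so x is NOT a limit point.
Collecting: A' = {x57}.


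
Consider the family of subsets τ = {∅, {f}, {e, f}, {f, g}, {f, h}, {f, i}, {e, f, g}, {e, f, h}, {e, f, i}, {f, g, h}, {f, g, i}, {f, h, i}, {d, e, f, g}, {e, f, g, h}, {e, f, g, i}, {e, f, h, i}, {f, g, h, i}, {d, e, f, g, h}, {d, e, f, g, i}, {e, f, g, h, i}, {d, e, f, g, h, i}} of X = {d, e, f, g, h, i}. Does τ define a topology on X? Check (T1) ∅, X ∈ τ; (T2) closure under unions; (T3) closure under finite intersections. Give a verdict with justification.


τ IS a topology on X.

Axiom (T1): ∅ ∈ τ? Yes; X ∈ τ? Yes.
Axiom (T2/T3): check pairwise unions and intersections of members of τ.
All pairwise intersections and unions checked — each lies in τ. Therefore τ satisfies (T1), (T2), (T3): it IS a topology on X.


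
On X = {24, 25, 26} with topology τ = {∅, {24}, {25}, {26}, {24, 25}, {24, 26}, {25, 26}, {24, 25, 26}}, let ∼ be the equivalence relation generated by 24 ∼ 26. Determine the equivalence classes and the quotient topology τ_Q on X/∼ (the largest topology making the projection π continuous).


X/∼ = {[24=26], [25]}; |τ_Q| = 4.

Equivalence classes: [24=26], [25].
Quotient map π: X → X/∼ sends 24 ↦ [24=26], 25 ↦ [25], 26 ↦ [24=26].
For each subset V ⊆ X/∼, compute π^{-1}(V) ⊆ X and check whether π^{-1}(V) ∈ τ. V is open in τ_Q iff π^{-1}(V) ∈ τ.
  V = {}: π^{-1}(V) = ∅ ∈ τ ✓.
  V = {[24=26]}: π^{-1}(V) = {24, 26} ∈ τ ✓.
  V = {[25]}: π^{-1}(V) = {25} ∈ τ ✓.
  V = {[24=26], [25]}: π^{-1}(V) = {24, 25, 26} ∈ τ ✓.
Open sets in the quotient: τ_Q = {{}, {[24=26]}, {[25]}, {[24=26], [25]}} (4 elements).


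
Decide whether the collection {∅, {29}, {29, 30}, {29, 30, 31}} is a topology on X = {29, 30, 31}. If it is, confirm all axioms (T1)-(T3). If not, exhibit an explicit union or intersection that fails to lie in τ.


τ IS a topology on X.

Axiom (T1): ∅ ∈ τ? Yes; X ∈ τ? Yes.
Axiom (T2/T3): check pairwise unions and intersections of members of τ.
All pairwise intersections and unions checked — each lies in τ. Therefore τ satisfies (T1), (T2), (T3): it IS a topology on X.


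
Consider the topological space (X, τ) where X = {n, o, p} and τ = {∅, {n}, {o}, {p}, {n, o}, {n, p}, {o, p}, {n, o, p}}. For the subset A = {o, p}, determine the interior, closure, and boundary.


int(A) = {o, p}, cl(A) = {o, p}, ∂A = ∅.

Closed sets in (X, τ) are complements of opens:
  closed(X, τ) = {∅, {n}, {o}, {p}, {n, o}, {n, p}, {o, p}, {n, o, p}}.
int(A) = ⋃ {U ∈ τ : U ⊆ A}. Opens contained in A: ∅, {o}, {p}, {o, p}.
Taking the union of these: int(A) = {o, p}.
cl(A) = ⋂ {C closed : A ⊆ C}. Closed sets containing A: {o, p}, {n, o, p}.
Intersecting these: cl(A) = {o, p}.
∂A = cl(A) ∖ int(A) = {o, p} ∖ {o, p} = ∅.


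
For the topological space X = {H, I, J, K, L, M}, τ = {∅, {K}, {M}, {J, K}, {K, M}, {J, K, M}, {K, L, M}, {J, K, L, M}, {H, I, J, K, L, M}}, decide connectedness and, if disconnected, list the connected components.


(X, τ) is connected.

Find clopen sets (U ∈ τ with X ∖ U ∈ τ):
  U = ∅, X ∖ U = {H, I, J, K, L, M} — both open, so U is clopen.
  U = {H, I, J, K, L, M}, X ∖ U = ∅ — both open, so U is clopen.
Only trivial clopens (∅ and X) exist, so (X, τ) is connected.
Compute connected components by grouping points that agree on all clopens:
  component: {H, I, J, K, L, M}


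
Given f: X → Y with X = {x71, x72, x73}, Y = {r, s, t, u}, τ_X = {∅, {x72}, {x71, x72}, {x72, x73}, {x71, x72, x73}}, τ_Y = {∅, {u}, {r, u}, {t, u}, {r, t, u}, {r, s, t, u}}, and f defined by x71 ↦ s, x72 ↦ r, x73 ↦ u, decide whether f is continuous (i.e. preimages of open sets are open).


f is NOT continuous.

Compute f^{-1}(U) for each U ∈ τ_Y:
  U = ∅: f^{-1}(U) = ∅ ∈ τ_X ✓.
  U = {u}: f^{-1}(U) = {x73} ∉ τ_X ✗.
  U = {r, u}: f^{-1}(U) = {x72, x73} ∈ τ_X ✓.
  U = {t, u}: f^{-1}(U) = {x73} ∉ τ_X ✗.
  U = {r, t, u}: f^{-1}(U) = {x72, x73} ∈ τ_X ✓.
  U = {r, s, t, u}: f^{-1}(U) = {x71, x72, x73} ∈ τ_X ✓.
Found U = {u} with f^{-1}(U) = {x73} not in τ_X. Therefore f is NOT continuous.


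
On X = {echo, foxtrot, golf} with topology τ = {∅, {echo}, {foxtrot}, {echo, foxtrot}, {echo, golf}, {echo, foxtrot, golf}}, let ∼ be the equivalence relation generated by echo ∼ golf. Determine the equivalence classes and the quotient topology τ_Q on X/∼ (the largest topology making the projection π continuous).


X/∼ = {[echo=golf], [foxtrot]}; |τ_Q| = 4.

Equivalence classes: [echo=golf], [foxtrot].
Quotient map π: X → X/∼ sends echo ↦ [echo=golf], foxtrot ↦ [foxtrot], golf ↦ [echo=golf].
For each subset V ⊆ X/∼, compute π^{-1}(V) ⊆ X and check whether π^{-1}(V) ∈ τ. V is open in τ_Q iff π^{-1}(V) ∈ τ.
  V = {}: π^{-1}(V) = ∅ ∈ τ ✓.
  V = {[echo=golf]}: π^{-1}(V) = {echo, golf} ∈ τ ✓.
  V = {[foxtrot]}: π^{-1}(V) = {foxtrot} ∈ τ ✓.
  V = {[echo=golf], [foxtrot]}: π^{-1}(V) = {echo, foxtrot, golf} ∈ τ ✓.
Open sets in the quotient: τ_Q = {{}, {[echo=golf]}, {[foxtrot]}, {[echo=golf], [foxtrot]}} (4 elements).


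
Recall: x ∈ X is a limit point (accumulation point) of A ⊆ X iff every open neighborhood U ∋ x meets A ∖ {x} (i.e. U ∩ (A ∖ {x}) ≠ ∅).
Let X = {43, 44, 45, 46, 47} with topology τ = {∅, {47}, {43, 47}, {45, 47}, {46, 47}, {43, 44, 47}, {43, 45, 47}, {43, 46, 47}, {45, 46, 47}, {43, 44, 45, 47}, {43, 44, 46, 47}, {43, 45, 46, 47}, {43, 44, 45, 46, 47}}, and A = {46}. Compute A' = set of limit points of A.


A' = ∅

For each x ∈ X, list the open sets U ∈ τ with x ∈ U, then check whether U ∩ (A ∖ {x}) ≠ ∅ for every such U.
  x = 43: open {43, 47} ∋ x has {43, 47} ∩ (A ∖ {43}) = ∅, so x is NOT a limit point.
  x = 44: open {43, 44, 47} ∋ x has {43, 44, 47} ∩ (A ∖ {44}) = ∅, so x is NOT a limit point.
  x = 45: open {45, 47} ∋ x has {45, 47} ∩ (A ∖ {45}) = ∅, so x is NOT a limit point.
  x = 46: open {46, 47} ∋ x has {46, 47} ∩ (A ∖ {46}) = ∅, so x is NOT a limit point.
  x = 47: open {47} ∋ x has {47} ∩ (A ∖ {47}) = ∅, so x is NOT a limit point.
Collecting: A' = ∅.


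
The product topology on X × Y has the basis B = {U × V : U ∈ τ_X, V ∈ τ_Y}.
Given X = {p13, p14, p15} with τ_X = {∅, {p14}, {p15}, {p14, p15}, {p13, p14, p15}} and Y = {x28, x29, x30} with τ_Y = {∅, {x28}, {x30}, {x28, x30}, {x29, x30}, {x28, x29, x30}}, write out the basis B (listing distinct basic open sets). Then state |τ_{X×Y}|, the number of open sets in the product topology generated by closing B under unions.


Basis B = {∅ × ∅, {p14} × {x28}, {p14} × {x30}, {p15} × {x28}, {p15} × {x30}, {p14} × {x28, x30}, {p14, p15} × {x28}, {p14} × {x29, x30}, {p14, p15} × {x30}, {p15} × {x28, x30}, {p15} × {x29, x30}, {p13, p14, p15} × {x28}, {p13, p14, p15} × {x30}, {p14} × {x28, x29, x30}, {p15} × {x28, x29, x30}, {p14, p15} × {x28, x30}, {p14, p15} × {x29, x30}, {p13, p14, p15} × {x28, x30}, {p13, p14, p15} × {x29, x30}, {p14, p15} × {x28, x29, x30}, {p13, p14, p15} × {x28, x29, x30}}; |τ_{X×Y}| = 70.

Enumerate products U × V with U ∈ τ_X, V ∈ τ_Y (deduplicated):
  ∅ × ∅ = {} (∅)
  {p14} × {x28} = {(p14,x28)}
  {p14} × {x30} = {(p14,x30)}
  {p15} × {x28} = {(p15,x28)}
  {p15} × {x30} = {(p15,x30)}
  {p14} × {x28, x30} = {(p14,x28), (p14,x30)}
  {p14, p15} × {x28} = {(p14,x28), (p15,x28)}
  {p14} × {x29, x30} = {(p14,x29), (p14,x30)}
  {p14, p15} × {x30} = {(p14,x30), (p15,x30)}
  {p15} × {x28, x30} = {(p15,x28), (p15,x30)}
  {p15} × {x29, x30} = {(p15,x29), (p15,x30)}
  {p13, p14, p15} × {x28} = {(p13,x28), (p14,x28), (p15,x28)}
  {p13, p14, p15} × {x30} = {(p13,x30), (p14,x30), (p15,x30)}
  {p14} × {x28, x29, x30} = {(p14,x28), (p14,x29), (p14,x30)}
  {p15} × {x28, x29, x30} = {(p15,x28), (p15,x29), (p15,x30)}
  {p14, p15} × {x28, x30} = {(p14,x28), (p14,x30), (p15,x28), (p15,x30)}
  {p14, p15} × {x29, x30} = {(p14,x29), (p14,x30), (p15,x29), (p15,x30)}
  {p13, p14, p15} × {x28, x30} = {(p13,x28), (p13,x30), (p14,x28), (p14,x30), (p15,x28), (p15,x30)}
  {p13, p14, p15} × {x29, x30} = {(p13,x29), (p13,x30), (p14,x29), (p14,x30), (p15,x29), (p15,x30)}
  {p14, p15} × {x28, x29, x30} = {(p14,x28), (p14,x29), (p14,x30), (p15,x28), (p15,x29), (p15,x30)}
  {p13, p14, p15} × {x28, x29, x30} = {(p13,x28), (p13,x29), (p13,x30), (p14,x28), (p14,x29), (p14,x30), (p15,x28), (p15,x29), (p15,x30)}
These 21 distinct sets form the basis B.
Close under arbitrary unions to get τ_{X×Y}; counting gives |τ_{X×Y}| = 70.


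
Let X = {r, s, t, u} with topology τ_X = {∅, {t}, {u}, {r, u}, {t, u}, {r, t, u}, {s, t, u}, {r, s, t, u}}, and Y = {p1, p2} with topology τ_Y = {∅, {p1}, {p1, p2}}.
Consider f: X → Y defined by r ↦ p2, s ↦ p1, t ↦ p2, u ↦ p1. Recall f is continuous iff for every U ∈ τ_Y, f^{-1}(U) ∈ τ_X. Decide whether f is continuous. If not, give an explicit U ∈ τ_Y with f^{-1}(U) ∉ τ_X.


f is NOT continuous.

Compute f^{-1}(U) for each U ∈ τ_Y:
  U = ∅: f^{-1}(U) = ∅ ∈ τ_X ✓.
  U = {p1}: f^{-1}(U) = {s, u} ∉ τ_X ✗.
  U = {p1, p2}: f^{-1}(U) = {r, s, t, u} ∈ τ_X ✓.
Found U = {p1} with f^{-1}(U) = {s, u} not in τ_X. Therefore f is NOT continuous.


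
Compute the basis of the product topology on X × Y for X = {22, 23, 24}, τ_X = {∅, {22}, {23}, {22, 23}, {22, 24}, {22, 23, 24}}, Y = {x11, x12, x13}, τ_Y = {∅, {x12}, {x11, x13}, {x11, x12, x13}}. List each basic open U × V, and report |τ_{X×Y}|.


Basis B = {∅ × ∅, {22} × {x12}, {23} × {x12}, {22} × {x11, x13}, {22, 23} × {x12}, {22, 24} × {x12}, {23} × {x11, x13}, {22} × {x11, x12, x13}, {22, 23, 24} × {x12}, {23} × {x11, x12, x13}, {22, 23} × {x11, x13}, {22, 24} × {x11, x13}, {22, 23} × {x11, x12, x13}, {22, 24} × {x11, x12, x13}, {22, 23, 24} × {x11, x13}, {22, 23, 24} × {x11, x12, x13}}; |τ_{X×Y}| = 36.

Enumerate products U × V with U ∈ τ_X, V ∈ τ_Y (deduplicated):
  ∅ × ∅ = {} (∅)
  {22} × {x12} = {(22,x12)}
  {23} × {x12} = {(23,x12)}
  {22} × {x11, x13} = {(22,x11), (22,x13)}
  {22, 23} × {x12} = {(22,x12), (23,x12)}
  {22, 24} × {x12} = {(22,x12), (24,x12)}
  {23} × {x11, x13} = {(23,x11), (23,x13)}
  {22} × {x11, x12, x13} = {(22,x11), (22,x12), (22,x13)}
  {22, 23, 24} × {x12} = {(22,x12), (23,x12), (24,x12)}
  {23} × {x11, x12, x13} = {(23,x11), (23,x12), (23,x13)}
  {22, 23} × {x11, x13} = {(22,x11), (22,x13), (23,x11), (23,x13)}
  {22, 24} × {x11, x13} = {(22,x11), (22,x13), (24,x11), (24,x13)}
  {22, 23} × {x11, x12, x13} = {(22,x11), (22,x12), (22,x13), (23,x11), (23,x12), (23,x13)}
  {22, 24} × {x11, x12, x13} = {(22,x11), (22,x12), (22,x13), (24,x11), (24,x12), (24,x13)}
  {22, 23, 24} × {x11, x13} = {(22,x11), (22,x13), (23,x11), (23,x13), (24,x11), (24,x13)}
  {22, 23, 24} × {x11, x12, x13} = {(22,x11), (22,x12), (22,x13), (23,x11), (23,x12), (23,x13), (24,x11), (24,x12), (24,x13)}
These 16 distinct sets form the basis B.
Close under arbitrary unions to get τ_{X×Y}; counting gives |τ_{X×Y}| = 36.


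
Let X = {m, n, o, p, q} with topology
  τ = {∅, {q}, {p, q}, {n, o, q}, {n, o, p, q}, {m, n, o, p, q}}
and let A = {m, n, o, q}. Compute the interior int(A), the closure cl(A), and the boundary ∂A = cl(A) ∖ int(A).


int(A) = {n, o, q}, cl(A) = {m, n, o, p, q}, ∂A = {m, p}.

Closed sets in (X, τ) are complements of opens:
  closed(X, τ) = {∅, {m}, {m, p}, {m, n, o}, {m, n, o, p}, {m, n, o, p, q}}.
int(A) = ⋃ {U ∈ τ : U ⊆ A}. Opens contained in A: ∅, {q}, {n, o, q}.
Taking the union of these: int(A) = {n, o, q}.
cl(A) = ⋂ {C closed : A ⊆ C}. Closed sets containing A: {m, n, o, p, q}.
Intersecting these: cl(A) = {m, n, o, p, q}.
∂A = cl(A) ∖ int(A) = {m, n, o, p, q} ∖ {n, o, q} = {m, p}.


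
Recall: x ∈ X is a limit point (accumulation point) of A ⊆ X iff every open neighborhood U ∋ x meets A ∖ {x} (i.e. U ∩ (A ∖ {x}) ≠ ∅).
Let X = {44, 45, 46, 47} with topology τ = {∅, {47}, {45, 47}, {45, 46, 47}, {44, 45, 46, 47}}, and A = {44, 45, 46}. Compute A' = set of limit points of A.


A' = {44, 46}

For each x ∈ X, list the open sets U ∈ τ with x ∈ U, then check whether U ∩ (A ∖ {x}) ≠ ∅ for every such U.
  x = 44: opens ∋ x are {44, 45, 46, 47}; each meets A ∖ {44}, so x IS a limit point.
  x = 45: open {45, 47} ∋ x has {45, 47} ∩ (A ∖ {45}) = ∅, so x is NOT a limit point.
  x = 46: opens ∋ x are {45, 46, 47}, {44, 45, 46, 47}; each meets A ∖ {46}, so x IS a limit point.
  x = 47: open {47} ∋ x has {47} ∩ (A ∖ {47}) = ∅, so x is NOT a limit point.
Collecting: A' = {44, 46}.


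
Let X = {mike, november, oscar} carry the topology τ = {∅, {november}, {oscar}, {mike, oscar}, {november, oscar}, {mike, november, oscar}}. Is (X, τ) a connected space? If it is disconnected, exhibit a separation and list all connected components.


(X, τ) is disconnected; components = [{november}, {mike, oscar}].

Find clopen sets (U ∈ τ with X ∖ U ∈ τ):
  U = ∅, X ∖ U = {mike, november, oscar} — both open, so U is clopen.
  U = {november}, X ∖ U = {mike, oscar} — both open, so U is clopen.
  U = {mike, oscar}, X ∖ U = {november} — both open, so U is clopen.
  U = {mike, november, oscar}, X ∖ U = ∅ — both open, so U is clopen.
Nontrivial clopen(s) exist: e.g. {mike, oscar}. So (X, τ) is disconnected.
Compute connected components by grouping points that agree on all clopens:
  component: {november}
  component: {mike, oscar}


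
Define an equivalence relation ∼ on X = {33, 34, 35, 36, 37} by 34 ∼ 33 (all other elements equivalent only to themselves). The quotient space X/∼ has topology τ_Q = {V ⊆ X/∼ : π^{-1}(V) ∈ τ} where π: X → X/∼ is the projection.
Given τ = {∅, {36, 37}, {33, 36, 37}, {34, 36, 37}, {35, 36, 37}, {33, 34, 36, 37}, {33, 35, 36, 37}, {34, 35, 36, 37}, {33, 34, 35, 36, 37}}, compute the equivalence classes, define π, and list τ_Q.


X/∼ = {[33=34], [35], [36], [37]}; |τ_Q| = 5.

Equivalence classes: [33=34], [35], [36], [37].
Quotient map π: X → X/∼ sends 33 ↦ [33=34], 34 ↦ [33=34], 35 ↦ [35], 36 ↦ [36], 37 ↦ [37].
For each subset V ⊆ X/∼, compute π^{-1}(V) ⊆ X and check whether π^{-1}(V) ∈ τ. V is open in τ_Q iff π^{-1}(V) ∈ τ.
  V = {}: π^{-1}(V) = ∅ ∈ τ ✓.
  V = {[33=34]}: π^{-1}(V) = {33, 34} ∉ τ ✗.
  V = {[35]}: π^{-1}(V) = {35} ∉ τ ✗.
  V = {[33=34], [35]}: π^{-1}(V) = {33, 34, 35} ∉ τ ✗.
  V = {[36]}: π^{-1}(V) = {36} ∉ τ ✗.
  V = {[33=34], [36]}: π^{-1}(V) = {33, 34, 36} ∉ τ ✗.
  V = {[35], [36]}: π^{-1}(V) = {35, 36} ∉ τ ✗.
  V = {[33=34], [35], [36]}: π^{-1}(V) = {33, 34, 35, 36} ∉ τ ✗.
  V = {[37]}: π^{-1}(V) = {37} ∉ τ ✗.
  V = {[33=34], [37]}: π^{-1}(V) = {33, 34, 37} ∉ τ ✗.
  V = {[35], [37]}: π^{-1}(V) = {35, 37} ∉ τ ✗.
  V = {[33=34], [35], [37]}: π^{-1}(V) = {33, 34, 35, 37} ∉ τ ✗.
  V = {[36], [37]}: π^{-1}(V) = {36, 37} ∈ τ ✓.
  V = {[33=34], [36], [37]}: π^{-1}(V) = {33, 34, 36, 37} ∈ τ ✓.
  V = {[35], [36], [37]}: π^{-1}(V) = {35, 36, 37} ∈ τ ✓.
  V = {[33=34], [35], [36], [37]}: π^{-1}(V) = {33, 34, 35, 36, 37} ∈ τ ✓.
Open sets in the quotient: τ_Q = {{}, {[36], [37]}, {[33=34], [36], [37]}, {[35], [36], [37]}, {[33=34], [35], [36], [37]}} (5 elements).


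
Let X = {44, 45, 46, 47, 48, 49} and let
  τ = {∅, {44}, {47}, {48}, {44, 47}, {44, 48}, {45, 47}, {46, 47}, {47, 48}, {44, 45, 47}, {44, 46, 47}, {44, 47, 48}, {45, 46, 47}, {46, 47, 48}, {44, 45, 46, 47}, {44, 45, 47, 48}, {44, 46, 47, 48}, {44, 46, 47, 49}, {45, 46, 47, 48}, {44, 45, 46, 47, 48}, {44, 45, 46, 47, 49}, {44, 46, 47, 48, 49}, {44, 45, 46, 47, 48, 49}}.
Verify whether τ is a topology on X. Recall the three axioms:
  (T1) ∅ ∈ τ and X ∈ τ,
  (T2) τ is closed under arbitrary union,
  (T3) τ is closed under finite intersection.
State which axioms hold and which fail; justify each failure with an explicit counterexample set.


τ is NOT a topology on X.

Axiom (T1): ∅ ∈ τ? Yes; X ∈ τ? Yes.
Axiom (T2/T3): check pairwise unions and intersections of members of τ.
Counterexample for (T2): {48} ∪ {45, 47} = {45, 47, 48} ∉ τ. Therefore τ is NOT a topology.


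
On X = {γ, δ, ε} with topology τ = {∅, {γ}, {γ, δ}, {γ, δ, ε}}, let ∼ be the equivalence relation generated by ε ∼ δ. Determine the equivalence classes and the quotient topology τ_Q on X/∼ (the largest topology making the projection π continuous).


X/∼ = {[γ], [δ=ε]}; |τ_Q| = 3.

Equivalence classes: [γ], [δ=ε].
Quotient map π: X → X/∼ sends γ ↦ [γ], δ ↦ [δ=ε], ε ↦ [δ=ε].
For each subset V ⊆ X/∼, compute π^{-1}(V) ⊆ X and check whether π^{-1}(V) ∈ τ. V is open in τ_Q iff π^{-1}(V) ∈ τ.
  V = {}: π^{-1}(V) = ∅ ∈ τ ✓.
  V = {[γ]}: π^{-1}(V) = {γ} ∈ τ ✓.
  V = {[δ=ε]}: π^{-1}(V) = {δ, ε} ∉ τ ✗.
  V = {[γ], [δ=ε]}: π^{-1}(V) = {γ, δ, ε} ∈ τ ✓.
Open sets in the quotient: τ_Q = {{}, {[γ]}, {[γ], [δ=ε]}} (3 elements).


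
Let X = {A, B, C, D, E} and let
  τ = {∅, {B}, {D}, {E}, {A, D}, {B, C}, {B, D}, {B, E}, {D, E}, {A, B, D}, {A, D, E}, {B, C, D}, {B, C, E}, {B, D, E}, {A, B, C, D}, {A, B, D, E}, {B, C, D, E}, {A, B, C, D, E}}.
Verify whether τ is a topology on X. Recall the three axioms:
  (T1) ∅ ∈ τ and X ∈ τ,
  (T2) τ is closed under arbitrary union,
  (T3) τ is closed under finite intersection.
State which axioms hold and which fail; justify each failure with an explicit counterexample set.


τ IS a topology on X.

Axiom (T1): ∅ ∈ τ? Yes; X ∈ τ? Yes.
Axiom (T2/T3): check pairwise unions and intersections of members of τ.
All pairwise intersections and unions checked — each lies in τ. Therefore τ satisfies (T1), (T2), (T3): it IS a topology on X.


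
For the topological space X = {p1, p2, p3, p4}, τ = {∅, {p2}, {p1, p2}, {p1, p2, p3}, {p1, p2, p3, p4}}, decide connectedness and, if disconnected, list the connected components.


(X, τ) is connected.

Find clopen sets (U ∈ τ with X ∖ U ∈ τ):
  U = ∅, X ∖ U = {p1, p2, p3, p4} — both open, so U is clopen.
  U = {p1, p2, p3, p4}, X ∖ U = ∅ — both open, so U is clopen.
Only trivial clopens (∅ and X) exist, so (X, τ) is connected.
Compute connected components by grouping points that agree on all clopens:
  component: {p1, p2, p3, p4}


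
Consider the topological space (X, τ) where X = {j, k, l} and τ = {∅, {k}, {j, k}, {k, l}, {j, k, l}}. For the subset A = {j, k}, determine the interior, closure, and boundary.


int(A) = {j, k}, cl(A) = {j, k, l}, ∂A = {l}.

Closed sets in (X, τ) are complements of opens:
  closed(X, τ) = {∅, {j}, {l}, {j, l}, {j, k, l}}.
int(A) = ⋃ {U ∈ τ : U ⊆ A}. Opens contained in A: ∅, {k}, {j, k}.
Taking the union of these: int(A) = {j, k}.
cl(A) = ⋂ {C closed : A ⊆ C}. Closed sets containing A: {j, k, l}.
Intersecting these: cl(A) = {j, k, l}.
∂A = cl(A) ∖ int(A) = {j, k, l} ∖ {j, k} = {l}.


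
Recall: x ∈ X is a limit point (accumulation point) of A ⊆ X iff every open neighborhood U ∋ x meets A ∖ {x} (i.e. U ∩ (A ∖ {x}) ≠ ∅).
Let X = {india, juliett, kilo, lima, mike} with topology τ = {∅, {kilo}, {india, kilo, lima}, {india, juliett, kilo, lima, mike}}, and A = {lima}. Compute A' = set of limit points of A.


A' = {india, juliett, mike}

For each x ∈ X, list the open sets U ∈ τ with x ∈ U, then check whether U ∩ (A ∖ {x}) ≠ ∅ for every such U.
  x = india: opens ∋ x are {india, kilo, lima}, {india, juliett, kilo, lima, mike}; each meets A ∖ {india}, so x IS a limit point.
  x = juliett: opens ∋ x are {india, juliett, kilo, lima, mike}; each meets A ∖ {juliett}, so x IS a limit point.
  x = kilo: open {kilo} ∋ x has {kilo} ∩ (A ∖ {kilo}) = ∅, so x is NOT a limit point.
  x = lima: open {india, kilo, lima} ∋ x has {india, kilo, lima} ∩ (A ∖ {lima}) = ∅, so x is NOT a limit point.
  x = mike: opens ∋ x are {india, juliett, kilo, lima, mike}; each meets A ∖ {mike}, so x IS a limit point.
Collecting: A' = {india, juliett, mike}.


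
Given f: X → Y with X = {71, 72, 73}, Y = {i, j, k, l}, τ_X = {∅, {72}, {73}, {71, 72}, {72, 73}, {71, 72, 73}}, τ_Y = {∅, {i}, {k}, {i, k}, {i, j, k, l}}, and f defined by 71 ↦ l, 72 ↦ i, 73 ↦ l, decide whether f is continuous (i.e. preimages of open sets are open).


f IS continuous.

Compute f^{-1}(U) for each U ∈ τ_Y:
  U = ∅: f^{-1}(U) = ∅ ∈ τ_X ✓.
  U = {i}: f^{-1}(U) = {72} ∈ τ_X ✓.
  U = {k}: f^{-1}(U) = ∅ ∈ τ_X ✓.
  U = {i, k}: f^{-1}(U) = {72} ∈ τ_X ✓.
  U = {i, j, k, l}: f^{-1}(U) = {71, 72, 73} ∈ τ_X ✓.
Every preimage lies in τ_X, so f IS continuous.


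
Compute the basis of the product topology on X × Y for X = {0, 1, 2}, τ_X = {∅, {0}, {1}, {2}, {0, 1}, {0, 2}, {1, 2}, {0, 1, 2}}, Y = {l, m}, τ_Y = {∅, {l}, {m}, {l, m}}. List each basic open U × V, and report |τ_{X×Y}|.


Basis B = {∅ × ∅, {0} × {l}, {0} × {m}, {1} × {l}, {1} × {m}, {2} × {l}, {2} × {m}, {0} × {l, m}, {0, 1} × {l}, {0, 2} × {l}, {0, 1} × {m}, {0, 2} × {m}, {1} × {l, m}, {1, 2} × {l}, {1, 2} × {m}, {2} × {l, m}, {0, 1, 2} × {l}, {0, 1, 2} × {m}, {0, 1} × {l, m}, {0, 2} × {l, m}, {1, 2} × {l, m}, {0, 1, 2} × {l, m}}; |τ_{X×Y}| = 64.

Enumerate products U × V with U ∈ τ_X, V ∈ τ_Y (deduplicated):
  ∅ × ∅ = {} (∅)
  {0} × {l} = {(0,l)}
  {0} × {m} = {(0,m)}
  {1} × {l} = {(1,l)}
  {1} × {m} = {(1,m)}
  {2} × {l} = {(2,l)}
  {2} × {m} = {(2,m)}
  {0} × {l, m} = {(0,l), (0,m)}
  {0, 1} × {l} = {(0,l), (1,l)}
  {0, 2} × {l} = {(0,l), (2,l)}
  {0, 1} × {m} = {(0,m), (1,m)}
  {0, 2} × {m} = {(0,m), (2,m)}
  {1} × {l, m} = {(1,l), (1,m)}
  {1, 2} × {l} = {(1,l), (2,l)}
  {1, 2} × {m} = {(1,m), (2,m)}
  {2} × {l, m} = {(2,l), (2,m)}
  {0, 1, 2} × {l} = {(0,l), (1,l), (2,l)}
  {0, 1, 2} × {m} = {(0,m), (1,m), (2,m)}
  {0, 1} × {l, m} = {(0,l), (0,m), (1,l), (1,m)}
  {0, 2} × {l, m} = {(0,l), (0,m), (2,l), (2,m)}
  {1, 2} × {l, m} = {(1,l), (1,m), (2,l), (2,m)}
  {0, 1, 2} × {l, m} = {(0,l), (0,m), (1,l), (1,m), (2,l), (2,m)}
These 22 distinct sets form the basis B.
Close under arbitrary unions to get τ_{X×Y}; counting gives |τ_{X×Y}| = 64.


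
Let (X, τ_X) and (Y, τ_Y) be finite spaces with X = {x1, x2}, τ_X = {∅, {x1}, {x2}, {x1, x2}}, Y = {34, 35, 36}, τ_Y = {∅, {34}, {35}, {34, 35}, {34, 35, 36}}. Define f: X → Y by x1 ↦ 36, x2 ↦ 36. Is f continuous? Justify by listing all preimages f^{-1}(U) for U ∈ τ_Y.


f IS continuous.

Compute f^{-1}(U) for each U ∈ τ_Y:
  U = ∅: f^{-1}(U) = ∅ ∈ τ_X ✓.
  U = {34}: f^{-1}(U) = ∅ ∈ τ_X ✓.
  U = {35}: f^{-1}(U) = ∅ ∈ τ_X ✓.
  U = {34, 35}: f^{-1}(U) = ∅ ∈ τ_X ✓.
  U = {34, 35, 36}: f^{-1}(U) = {x1, x2} ∈ τ_X ✓.
Every preimage lies in τ_X, so f IS continuous.


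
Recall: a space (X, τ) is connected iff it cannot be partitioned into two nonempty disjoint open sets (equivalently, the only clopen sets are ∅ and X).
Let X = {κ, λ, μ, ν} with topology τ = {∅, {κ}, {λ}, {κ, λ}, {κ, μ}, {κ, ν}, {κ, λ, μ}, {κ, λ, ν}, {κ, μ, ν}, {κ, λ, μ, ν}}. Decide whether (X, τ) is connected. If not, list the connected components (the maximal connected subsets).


(X, τ) is disconnected; components = [{λ}, {κ, μ, ν}].

Find clopen sets (U ∈ τ with X ∖ U ∈ τ):
  U = ∅, X ∖ U = {κ, λ, μ, ν} — both open, so U is clopen.
  U = {λ}, X ∖ U = {κ, μ, ν} — both open, so U is clopen.
  U = {κ, μ, ν}, X ∖ U = {λ} — both open, so U is clopen.
  U = {κ, λ, μ, ν}, X ∖ U = ∅ — both open, so U is clopen.
Nontrivial clopen(s) exist: e.g. {κ, μ, ν}. So (X, τ) is disconnected.
Compute connected components by grouping points that agree on all clopens:
  component: {λ}
  component: {κ, μ, ν}


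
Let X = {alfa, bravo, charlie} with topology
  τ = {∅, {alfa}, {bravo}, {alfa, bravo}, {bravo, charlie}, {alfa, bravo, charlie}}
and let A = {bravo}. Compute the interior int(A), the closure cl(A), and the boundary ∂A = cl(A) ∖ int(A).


int(A) = {bravo}, cl(A) = {bravo, charlie}, ∂A = {charlie}.

Closed sets in (X, τ) are complements of opens:
  closed(X, τ) = {∅, {alfa}, {charlie}, {alfa, charlie}, {bravo, charlie}, {alfa, bravo, charlie}}.
int(A) = ⋃ {U ∈ τ : U ⊆ A}. Opens contained in A: ∅, {bravo}.
Taking the union of these: int(A) = {bravo}.
cl(A) = ⋂ {C closed : A ⊆ C}. Closed sets containing A: {bravo, charlie}, {alfa, bravo, charlie}.
Intersecting these: cl(A) = {bravo, charlie}.
∂A = cl(A) ∖ int(A) = {bravo, charlie} ∖ {bravo} = {charlie}.


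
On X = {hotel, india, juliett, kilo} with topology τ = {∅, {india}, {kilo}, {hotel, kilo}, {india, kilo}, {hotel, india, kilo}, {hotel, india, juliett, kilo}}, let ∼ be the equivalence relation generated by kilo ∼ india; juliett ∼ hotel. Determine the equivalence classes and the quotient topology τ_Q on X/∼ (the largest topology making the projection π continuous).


X/∼ = {[hotel=juliett], [india=kilo]}; |τ_Q| = 3.

Equivalence classes: [hotel=juliett], [india=kilo].
Quotient map π: X → X/∼ sends hotel ↦ [hotel=juliett], india ↦ [india=kilo], juliett ↦ [hotel=juliett], kilo ↦ [india=kilo].
For each subset V ⊆ X/∼, compute π^{-1}(V) ⊆ X and check whether π^{-1}(V) ∈ τ. V is open in τ_Q iff π^{-1}(V) ∈ τ.
  V = {}: π^{-1}(V) = ∅ ∈ τ ✓.
  V = {[hotel=juliett]}: π^{-1}(V) = {hotel, juliett} ∉ τ ✗.
  V = {[india=kilo]}: π^{-1}(V) = {india, kilo} ∈ τ ✓.
  V = {[hotel=juliett], [india=kilo]}: π^{-1}(V) = {hotel, india, juliett, kilo} ∈ τ ✓.
Open sets in the quotient: τ_Q = {{}, {[india=kilo]}, {[hotel=juliett], [india=kilo]}} (3 elements).


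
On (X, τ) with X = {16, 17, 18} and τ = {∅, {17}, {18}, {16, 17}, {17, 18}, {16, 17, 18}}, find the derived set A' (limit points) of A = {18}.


A' = ∅

For each x ∈ X, list the open sets U ∈ τ with x ∈ U, then check whether U ∩ (A ∖ {x}) ≠ ∅ for every such U.
  x = 16: open {16, 17} ∋ x has {16, 17} ∩ (A ∖ {16}) = ∅, so x is NOT a limit point.
  x = 17: open {17} ∋ x has {17} ∩ (A ∖ {17}) = ∅, so x is NOT a limit point.
  x = 18: open {18} ∋ x has {18} ∩ (A ∖ {18}) = ∅, so x is NOT a limit point.
Collecting: A' = ∅.


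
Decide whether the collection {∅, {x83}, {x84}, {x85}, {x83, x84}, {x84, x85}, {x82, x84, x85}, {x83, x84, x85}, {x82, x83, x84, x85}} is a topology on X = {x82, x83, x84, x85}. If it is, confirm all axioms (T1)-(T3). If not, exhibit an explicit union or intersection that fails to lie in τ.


τ is NOT a topology on X.

Axiom (T1): ∅ ∈ τ? Yes; X ∈ τ? Yes.
Axiom (T2/T3): check pairwise unions and intersections of members of τ.
Counterexample for (T2): {x83} ∪ {x85} = {x83, x85} ∉ τ. Therefore τ is NOT a topology.


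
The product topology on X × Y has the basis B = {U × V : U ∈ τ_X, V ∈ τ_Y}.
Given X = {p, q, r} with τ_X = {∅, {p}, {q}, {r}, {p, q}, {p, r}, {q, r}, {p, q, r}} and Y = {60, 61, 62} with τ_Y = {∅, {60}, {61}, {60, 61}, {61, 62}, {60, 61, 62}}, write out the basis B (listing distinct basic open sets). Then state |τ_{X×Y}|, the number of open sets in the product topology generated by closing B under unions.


Basis B = {∅ × ∅, {p} × {60}, {p} × {61}, {q} × {60}, {q} × {61}, {r} × {60}, {r} × {61}, {p} × {60, 61}, {p, q} × {60}, {p, r} × {60}, {p} × {61, 62}, {p, q} × {61}, {p, r} × {61}, {q} × {60, 61}, {q, r} × {60}, {q} × {61, 62}, {q, r} × {61}, {r} × {60, 61}, {r} × {61, 62}, {p} × {60, 61, 62}, {p, q, r} × {60}, {p, q, r} × {61}, {q} × {60, 61, 62}, {r} × {60, 61, 62}, {p, q} × {60, 61}, {p, r} × {60, 61}, {p, q} × {61, 62}, {p, r} × {61, 62}, {q, r} × {60, 61}, {q, r} × {61, 62}, {p, q} × {60, 61, 62}, {p, r} × {60, 61, 62}, {p, q, r} × {60, 61}, {p, q, r} × {61, 62}, {q, r} × {60, 61, 62}, {p, q, r} × {60, 61, 62}}; |τ_{X×Y}| = 216.

Enumerate products U × V with U ∈ τ_X, V ∈ τ_Y (deduplicated):
  ∅ × ∅ = {} (∅)
  {p} × {60} = {(p,60)}
  {p} × {61} = {(p,61)}
  {q} × {60} = {(q,60)}
  {q} × {61} = {(q,61)}
  {r} × {60} = {(r,60)}
  {r} × {61} = {(r,61)}
  {p} × {60, 61} = {(p,60), (p,61)}
  {p, q} × {60} = {(p,60), (q,60)}
  {p, r} × {60} = {(p,60), (r,60)}
  {p} × {61, 62} = {(p,61), (p,62)}
  {p, q} × {61} = {(p,61), (q,61)}
  {p, r} × {61} = {(p,61), (r,61)}
  {q} × {60, 61} = {(q,60), (q,61)}
  {q, r} × {60} = {(q,60), (r,60)}
  {q} × {61, 62} = {(q,61), (q,62)}
  {q, r} × {61} = {(q,61), (r,61)}
  {r} × {60, 61} = {(r,60), (r,61)}
  {r} × {61, 62} = {(r,61), (r,62)}
  {p} × {60, 61, 62} = {(p,60), (p,61), (p,62)}
  {p, q, r} × {60} = {(p,60), (q,60), (r,60)}
  {p, q, r} × {61} = {(p,61), (q,61), (r,61)}
  {q} × {60, 61, 62} = {(q,60), (q,61), (q,62)}
  {r} × {60, 61, 62} = {(r,60), (r,61), (r,62)}
  {p, q} × {60, 61} = {(p,60), (p,61), (q,60), (q,61)}
  {p, r} × {60, 61} = {(p,60), (p,61), (r,60), (r,61)}
  {p, q} × {61, 62} = {(p,61), (p,62), (q,61), (q,62)}
  {p, r} × {61, 62} = {(p,61), (p,62), (r,61), (r,62)}
  {q, r} × {60, 61} = {(q,60), (q,61), (r,60), (r,61)}
  {q, r} × {61, 62} = {(q,61), (q,62), (r,61), (r,62)}
  {p, q} × {60, 61, 62} = {(p,60), (p,61), (p,62), (q,60), (q,61), (q,62)}
  {p, r} × {60, 61, 62} = {(p,60), (p,61), (p,62), (r,60), (r,61), (r,62)}
  {p, q, r} × {60, 61} = {(p,60), (p,61), (q,60), (q,61), (r,60), (r,61)}
  {p, q, r} × {61, 62} = {(p,61), (p,62), (q,61), (q,62), (r,61), (r,62)}
  {q, r} × {60, 61, 62} = {(q,60), (q,61), (q,62), (r,60), (r,61), (r,62)}
  {p, q, r} × {60, 61, 62} = {(p,60), (p,61), (p,62), (q,60), (q,61), (q,62), (r,60), (r,61), (r,62)}
These 36 distinct sets form the basis B.
Close under arbitrary unions to get τ_{X×Y}; counting gives |τ_{X×Y}| = 216.


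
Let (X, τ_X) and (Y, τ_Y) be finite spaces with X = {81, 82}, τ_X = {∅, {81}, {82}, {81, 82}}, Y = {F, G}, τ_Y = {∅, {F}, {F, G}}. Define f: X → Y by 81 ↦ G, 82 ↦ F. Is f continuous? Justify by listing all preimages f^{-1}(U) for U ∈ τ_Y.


f IS continuous.

Compute f^{-1}(U) for each U ∈ τ_Y:
  U = ∅: f^{-1}(U) = ∅ ∈ τ_X ✓.
  U = {F}: f^{-1}(U) = {82} ∈ τ_X ✓.
  U = {F, G}: f^{-1}(U) = {81, 82} ∈ τ_X ✓.
Every preimage lies in τ_X, so f IS continuous.


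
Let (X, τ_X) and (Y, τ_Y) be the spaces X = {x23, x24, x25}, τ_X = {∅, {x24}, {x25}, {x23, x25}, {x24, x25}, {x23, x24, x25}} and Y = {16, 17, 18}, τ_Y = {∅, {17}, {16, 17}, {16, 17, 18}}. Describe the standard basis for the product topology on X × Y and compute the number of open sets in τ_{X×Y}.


Basis B = {∅ × ∅, {x24} × {17}, {x25} × {17}, {x23, x25} × {17}, {x24} × {16, 17}, {x24, x25} × {17}, {x25} × {16, 17}, {x23, x24, x25} × {17}, {x24} × {16, 17, 18}, {x25} × {16, 17, 18}, {x23, x25} × {16, 17}, {x24, x25} × {16, 17}, {x23, x25} × {16, 17, 18}, {x23, x24, x25} × {16, 17}, {x24, x25} × {16, 17, 18}, {x23, x24, x25} × {16, 17, 18}}; |τ_{X×Y}| = 40.

Enumerate products U × V with U ∈ τ_X, V ∈ τ_Y (deduplicated):
  ∅ × ∅ = {} (∅)
  {x24} × {17} = {(x24,17)}
  {x25} × {17} = {(x25,17)}
  {x23, x25} × {17} = {(x23,17), (x25,17)}
  {x24} × {16, 17} = {(x24,16), (x24,17)}
  {x24, x25} × {17} = {(x24,17), (x25,17)}
  {x25} × {16, 17} = {(x25,16), (x25,17)}
  {x23, x24, x25} × {17} = {(x23,17), (x24,17), (x25,17)}
  {x24} × {16, 17, 18} = {(x24,16), (x24,17), (x24,18)}
  {x25} × {16, 17, 18} = {(x25,16), (x25,17), (x25,18)}
  {x23, x25} × {16, 17} = {(x23,16), (x23,17), (x25,16), (x25,17)}
  {x24, x25} × {16, 17} = {(x24,16), (x24,17), (x25,16), (x25,17)}
  {x23, x25} × {16, 17, 18} = {(x23,16), (x23,17), (x23,18), (x25,16), (x25,17), (x25,18)}
  {x23, x24, x25} × {16, 17} = {(x23,16), (x23,17), (x24,16), (x24,17), (x25,16), (x25,17)}
  {x24, x25} × {16, 17, 18} = {(x24,16), (x24,17), (x24,18), (x25,16), (x25,17), (x25,18)}
  {x23, x24, x25} × {16, 17, 18} = {(x23,16), (x23,17), (x23,18), (x24,16), (x24,17), (x24,18), (x25,16), (x25,17), (x25,18)}
These 16 distinct sets form the basis B.
Close under arbitrary unions to get τ_{X×Y}; counting gives |τ_{X×Y}| = 40.


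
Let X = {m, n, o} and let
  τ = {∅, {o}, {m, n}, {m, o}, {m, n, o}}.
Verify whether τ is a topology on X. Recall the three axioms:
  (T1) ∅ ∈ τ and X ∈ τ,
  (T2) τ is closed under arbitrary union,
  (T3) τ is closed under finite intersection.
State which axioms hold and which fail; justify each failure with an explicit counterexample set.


τ is NOT a topology on X.

Axiom (T1): ∅ ∈ τ? Yes; X ∈ τ? Yes.
Axiom (T2/T3): check pairwise unions and intersections of members of τ.
Counterexample for (T3): {m, n} ∩ {m, o} = {m} ∉ τ. Therefore τ is NOT a topology.


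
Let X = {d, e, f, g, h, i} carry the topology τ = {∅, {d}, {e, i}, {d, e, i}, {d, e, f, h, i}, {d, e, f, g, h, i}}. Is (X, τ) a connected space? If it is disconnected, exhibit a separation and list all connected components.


(X, τ) is connected.

Find clopen sets (U ∈ τ with X ∖ U ∈ τ):
  U = ∅, X ∖ U = {d, e, f, g, h, i} — both open, so U is clopen.
  U = {d, e, f, g, h, i}, X ∖ U = ∅ — both open, so U is clopen.
Only trivial clopens (∅ and X) exist, so (X, τ) is connected.
Compute connected components by grouping points that agree on all clopens:
  component: {d, e, f, g, h, i}


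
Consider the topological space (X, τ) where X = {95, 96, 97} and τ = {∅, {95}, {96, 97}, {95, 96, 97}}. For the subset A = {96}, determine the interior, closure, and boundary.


int(A) = ∅, cl(A) = {96, 97}, ∂A = {96, 97}.

Closed sets in (X, τ) are complements of opens:
  closed(X, τ) = {∅, {95}, {96, 97}, {95, 96, 97}}.
int(A) = ⋃ {U ∈ τ : U ⊆ A}. Opens contained in A: ∅.
Taking the union of these: int(A) = ∅.
cl(A) = ⋂ {C closed : A ⊆ C}. Closed sets containing A: {96, 97}, {95, 96, 97}.
Intersecting these: cl(A) = {96, 97}.
∂A = cl(A) ∖ int(A) = {96, 97} ∖ ∅ = {96, 97}.


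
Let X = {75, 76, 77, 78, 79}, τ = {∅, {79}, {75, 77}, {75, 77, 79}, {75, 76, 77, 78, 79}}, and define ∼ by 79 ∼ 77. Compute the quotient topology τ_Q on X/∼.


X/∼ = {[75], [76], [77=79], [78]}; |τ_Q| = 3.

Equivalence classes: [75], [76], [77=79], [78].
Quotient map π: X → X/∼ sends 75 ↦ [75], 76 ↦ [76], 77 ↦ [77=79], 78 ↦ [78], 79 ↦ [77=79].
For each subset V ⊆ X/∼, compute π^{-1}(V) ⊆ X and check whether π^{-1}(V) ∈ τ. V is open in τ_Q iff π^{-1}(V) ∈ τ.
  V = {}: π^{-1}(V) = ∅ ∈ τ ✓.
  V = {[75]}: π^{-1}(V) = {75} ∉ τ ✗.
  V = {[76]}: π^{-1}(V) = {76} ∉ τ ✗.
  V = {[75], [76]}: π^{-1}(V) = {75, 76} ∉ τ ✗.
  V = {[77=79]}: π^{-1}(V) = {77, 79} ∉ τ ✗.
  V = {[75], [77=79]}: π^{-1}(V) = {75, 77, 79} ∈ τ ✓.
  V = {[76], [77=79]}: π^{-1}(V) = {76, 77, 79} ∉ τ ✗.
  V = {[75], [76], [77=79]}: π^{-1}(V) = {75, 76, 77, 79} ∉ τ ✗.
  V = {[78]}: π^{-1}(V) = {78} ∉ τ ✗.
  V = {[75], [78]}: π^{-1}(V) = {75, 78} ∉ τ ✗.
  V = {[76], [78]}: π^{-1}(V) = {76, 78} ∉ τ ✗.
  V = {[75], [76], [78]}: π^{-1}(V) = {75, 76, 78} ∉ τ ✗.
  V = {[77=79], [78]}: π^{-1}(V) = {77, 78, 79} ∉ τ ✗.
  V = {[75], [77=79], [78]}: π^{-1}(V) = {75, 77, 78, 79} ∉ τ ✗.
  V = {[76], [77=79], [78]}: π^{-1}(V) = {76, 77, 78, 79} ∉ τ ✗.
  V = {[75], [76], [77=79], [78]}: π^{-1}(V) = {75, 76, 77, 78, 79} ∈ τ ✓.
Open sets in the quotient: τ_Q = {{}, {[75], [77=79]}, {[75], [76], [77=79], [78]}} (3 elements).
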